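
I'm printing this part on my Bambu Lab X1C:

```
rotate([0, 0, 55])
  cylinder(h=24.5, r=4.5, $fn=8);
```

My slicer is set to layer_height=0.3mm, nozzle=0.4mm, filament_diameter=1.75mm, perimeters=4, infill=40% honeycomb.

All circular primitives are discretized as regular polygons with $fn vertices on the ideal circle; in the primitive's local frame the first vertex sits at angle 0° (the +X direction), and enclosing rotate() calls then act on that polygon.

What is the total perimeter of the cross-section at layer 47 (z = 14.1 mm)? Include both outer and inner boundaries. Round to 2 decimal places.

At z = 14.1 mm: the r=4.5 cylinder gives a regular 8-gon of circumradius 4.5 (constant along its height) (perimeter = 2·8·4.500·sin(180°/8) = 27.55 mm); (whole slice rotated 55° about Z — lengths, areas and connectivity unchanged). Overall, the cross-section is a single solid region. Total boundary length (outer) = 27.55 mm.

27.55 mm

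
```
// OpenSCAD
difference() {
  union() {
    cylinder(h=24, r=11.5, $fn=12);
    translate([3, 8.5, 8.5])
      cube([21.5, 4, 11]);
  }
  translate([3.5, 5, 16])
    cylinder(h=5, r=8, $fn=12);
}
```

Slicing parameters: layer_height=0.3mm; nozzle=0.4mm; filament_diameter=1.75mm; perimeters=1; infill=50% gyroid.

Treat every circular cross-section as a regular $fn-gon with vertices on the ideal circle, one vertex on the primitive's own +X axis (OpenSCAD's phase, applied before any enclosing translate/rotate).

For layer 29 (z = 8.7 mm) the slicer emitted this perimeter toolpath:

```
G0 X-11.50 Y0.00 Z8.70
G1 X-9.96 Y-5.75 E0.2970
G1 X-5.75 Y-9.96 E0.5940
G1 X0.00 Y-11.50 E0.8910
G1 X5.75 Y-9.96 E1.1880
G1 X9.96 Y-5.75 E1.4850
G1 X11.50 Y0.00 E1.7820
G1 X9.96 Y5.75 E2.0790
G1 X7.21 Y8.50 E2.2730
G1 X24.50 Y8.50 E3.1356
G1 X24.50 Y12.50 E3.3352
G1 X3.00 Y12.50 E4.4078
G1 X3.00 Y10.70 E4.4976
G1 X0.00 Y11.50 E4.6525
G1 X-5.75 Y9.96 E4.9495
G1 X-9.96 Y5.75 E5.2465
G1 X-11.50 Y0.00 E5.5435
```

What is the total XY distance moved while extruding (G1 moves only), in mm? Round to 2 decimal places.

111.11 mm

Sum the Euclidean lengths of each G1 segment: total = 111.11 mm.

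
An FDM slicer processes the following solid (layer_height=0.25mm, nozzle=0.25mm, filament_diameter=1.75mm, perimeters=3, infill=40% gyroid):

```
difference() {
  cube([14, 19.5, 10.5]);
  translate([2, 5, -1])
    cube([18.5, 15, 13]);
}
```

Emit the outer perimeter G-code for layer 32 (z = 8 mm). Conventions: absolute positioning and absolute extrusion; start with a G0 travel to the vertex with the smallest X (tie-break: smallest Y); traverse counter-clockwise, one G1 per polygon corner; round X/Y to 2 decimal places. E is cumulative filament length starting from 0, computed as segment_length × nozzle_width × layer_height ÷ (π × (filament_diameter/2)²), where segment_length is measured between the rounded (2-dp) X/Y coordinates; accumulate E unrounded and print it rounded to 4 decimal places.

At z = 8 mm: the cube (footprint 14×19.5) is included at this height; the cube at (2, 5) is present — its section is the full 18.5×15 rectangle; After the difference (first − rest): starting from the 14×19.5 cube, the 18.5×15 cube at (2, 5) partially overlaps it — only the 174.00 mm² overlap (of its 277.50 mm²) is removed, clipping the outline — 1 connected region. The outline is a single polygon with 6 vertices. Extrusion per mm of travel: 0.25 × 0.25 / (π × 0.875²) = 0.025984. Accumulating E over each segment gives final E = 1.7410.

G0 X0.00 Y0.00 Z8.00
G1 X14.00 Y0.00 E0.3638
G1 X14.00 Y5.00 E0.4937
G1 X2.00 Y5.00 E0.8055
G1 X2.00 Y19.50 E1.1823
G1 X0.00 Y19.50 E1.2343
G1 X0.00 Y0.00 E1.7410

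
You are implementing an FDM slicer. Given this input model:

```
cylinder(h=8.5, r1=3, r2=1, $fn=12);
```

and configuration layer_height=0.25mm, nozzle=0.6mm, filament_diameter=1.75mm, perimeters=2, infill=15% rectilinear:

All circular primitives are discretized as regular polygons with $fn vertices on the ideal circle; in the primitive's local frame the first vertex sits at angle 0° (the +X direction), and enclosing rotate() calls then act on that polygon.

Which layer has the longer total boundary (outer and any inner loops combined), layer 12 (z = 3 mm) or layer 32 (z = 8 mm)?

layer 12 (z = 3 mm)

Layer 12 (z = 3): the cone (r1=3→r2=1) has section circumradius 2.294 here — a regular 12-gon (perimeter = 2·12·2.294·sin(180°/12) = 14.25 mm). So its perimeter = 14.25 mm. Layer 32 (z = 8): the cone contributes a regular 12-gon of circumradius 1.118 (interpolated between r1=3 and r2=1 at t=0.941) (perimeter = 2·12·1.118·sin(180°/12) = 6.94 mm). So its perimeter = 6.94 mm. Layer 12 is larger (14.25 vs 6.94 mm).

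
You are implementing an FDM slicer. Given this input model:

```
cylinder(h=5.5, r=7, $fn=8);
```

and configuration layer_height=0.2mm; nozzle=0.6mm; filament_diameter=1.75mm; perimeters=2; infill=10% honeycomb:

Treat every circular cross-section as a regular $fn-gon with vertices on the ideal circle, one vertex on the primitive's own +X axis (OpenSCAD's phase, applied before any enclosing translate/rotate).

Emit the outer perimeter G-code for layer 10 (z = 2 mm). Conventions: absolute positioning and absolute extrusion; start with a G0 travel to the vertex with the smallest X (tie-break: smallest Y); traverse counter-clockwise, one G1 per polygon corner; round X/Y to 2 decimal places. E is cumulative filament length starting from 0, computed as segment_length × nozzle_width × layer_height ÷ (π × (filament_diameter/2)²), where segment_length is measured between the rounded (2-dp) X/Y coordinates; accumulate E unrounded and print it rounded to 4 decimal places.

G0 X-7.00 Y0.00 Z2.00
G1 X-4.95 Y-4.95 E0.2673
G1 X0.00 Y-7.00 E0.5346
G1 X4.95 Y-4.95 E0.8019
G1 X7.00 Y0.00 E1.0692
G1 X4.95 Y4.95 E1.3365
G1 X0.00 Y7.00 E1.6038
G1 X-4.95 Y4.95 E1.8711
G1 X-7.00 Y0.00 E2.1384

At z = 2 mm: the cylinder: section is a regular 8-gon, circumradius r=7. The outline is a single polygon with 8 vertices. Extrusion per mm of travel: 0.6 × 0.2 / (π × 0.875²) = 0.049890. Accumulating E over each segment gives final E = 2.1384.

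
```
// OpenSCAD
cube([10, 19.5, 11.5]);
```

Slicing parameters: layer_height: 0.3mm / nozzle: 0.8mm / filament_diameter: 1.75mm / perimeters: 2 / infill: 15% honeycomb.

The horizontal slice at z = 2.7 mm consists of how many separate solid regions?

At z = 2.7 mm: the cube is present — its section is the full 10×19.5 rectangle. The result has 1 disconnected region.

1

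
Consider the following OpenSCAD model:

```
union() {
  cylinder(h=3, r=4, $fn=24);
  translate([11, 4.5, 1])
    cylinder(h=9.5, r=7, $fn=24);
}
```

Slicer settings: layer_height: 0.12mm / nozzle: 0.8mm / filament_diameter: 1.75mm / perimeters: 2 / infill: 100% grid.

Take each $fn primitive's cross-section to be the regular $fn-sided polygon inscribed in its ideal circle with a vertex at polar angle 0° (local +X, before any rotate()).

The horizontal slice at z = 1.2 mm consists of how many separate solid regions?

2

At z = 1.2 mm: the r=4 cylinder gives a regular 24-gon of circumradius 4 (constant along its height); the r=7 cylinder at (11, 4.5) contributes a regular 24-gon of circumradius 7; Merging all regions: the 2 present regions are separate (no shared area or edge), so areas and boundary lengths simply add and each stays a separate island — 2 connected regions. The result has 2 disconnected regions.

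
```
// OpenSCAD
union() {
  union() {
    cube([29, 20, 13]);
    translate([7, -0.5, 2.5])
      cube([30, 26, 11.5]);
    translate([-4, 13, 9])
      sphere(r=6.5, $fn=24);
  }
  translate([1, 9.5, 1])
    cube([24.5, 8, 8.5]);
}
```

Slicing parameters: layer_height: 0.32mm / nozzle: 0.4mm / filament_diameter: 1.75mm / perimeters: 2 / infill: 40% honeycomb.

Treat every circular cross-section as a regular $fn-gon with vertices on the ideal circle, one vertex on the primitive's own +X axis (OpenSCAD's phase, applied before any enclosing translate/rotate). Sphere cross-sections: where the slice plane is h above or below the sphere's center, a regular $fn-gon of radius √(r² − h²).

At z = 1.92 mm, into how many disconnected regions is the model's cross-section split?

1

At z = 1.92 mm: the 29×20 cube contributes its full rectangle; the cube at (7, -0.5) does not reach this height (z outside [2.5, 14]); the sphere at (-4, 13) is not intersected at this z (|z−center|=7.080 > r=6.5); Combining (union): only the 29×20 cube is present, so the union is just that shape — 1 connected region; the cube at (1, 9.5) (footprint 24.5×8) is included at this height; Merging all regions: the 24.5×8 cube at (1, 9.5) lies entirely inside the result so far, so the union is just the result so far — 1 connected region. The result has 1 disconnected region.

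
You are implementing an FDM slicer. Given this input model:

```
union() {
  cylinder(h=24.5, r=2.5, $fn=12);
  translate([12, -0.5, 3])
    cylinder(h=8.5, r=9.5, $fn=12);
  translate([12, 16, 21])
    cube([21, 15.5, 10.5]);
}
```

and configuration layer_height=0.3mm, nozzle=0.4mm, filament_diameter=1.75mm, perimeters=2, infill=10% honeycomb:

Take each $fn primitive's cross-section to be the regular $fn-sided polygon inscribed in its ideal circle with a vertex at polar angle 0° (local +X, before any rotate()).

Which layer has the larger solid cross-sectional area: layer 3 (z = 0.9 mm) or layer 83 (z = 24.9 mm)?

Layer 3 (z = 0.9): the r=2.5 cylinder gives a regular 12-gon of circumradius 2.5 (constant along its height) (area = (12/2)·2.500²·sin(360°/12) = 18.75 mm²); the cylinder at (12, -0.5) is absent (z outside [3, 11.5]); the cube at (12, 16) is not intersected at this z (z outside [21, 31.5]); Taking the union: only the r=2.5 cylinder is present, so the union is just that shape — area = 18.75 mm². So its area = 18.75 mm². Layer 83 (z = 24.9): the cylinder is not intersected at this z (z outside [0, 24.5]); the cylinder at (12, -0.5) does not reach this height (z outside [3, 11.5]); the cube at (12, 16) is present — its section is the full 21×15.5 rectangle (area 325.50 mm²); Merging all regions: only the 21×15.5 cube at (12, 16) is present, so the union is just that shape — area = 325.50 mm². So its area = 325.50 mm². Layer 83 is larger (325.50 vs 18.75 mm²).

layer 83 (z = 24.9 mm)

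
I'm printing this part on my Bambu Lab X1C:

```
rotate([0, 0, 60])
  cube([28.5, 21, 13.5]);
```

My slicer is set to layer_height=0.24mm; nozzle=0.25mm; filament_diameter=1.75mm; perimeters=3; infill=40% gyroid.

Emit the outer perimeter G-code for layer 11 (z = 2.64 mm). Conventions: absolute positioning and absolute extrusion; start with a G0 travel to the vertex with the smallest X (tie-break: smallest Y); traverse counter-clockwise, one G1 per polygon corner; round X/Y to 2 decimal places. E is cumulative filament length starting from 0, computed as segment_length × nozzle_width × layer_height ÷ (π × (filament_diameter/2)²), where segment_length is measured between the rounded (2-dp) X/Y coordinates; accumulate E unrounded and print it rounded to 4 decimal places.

At z = 2.64 mm: the 28.5×21 cube contributes its full rectangle; (rotated 60° about Z; rotation is an isometry so areas/perimeters/island counts are preserved). The outline is a single polygon with 4 vertices. Extrusion per mm of travel: 0.25 × 0.24 / (π × 0.875²) = 0.024945. Accumulating E over each segment gives final E = 2.4696.

G0 X-18.19 Y10.50 Z2.64
G1 X0.00 Y0.00 E0.5239
G1 X14.25 Y24.68 E1.2348
G1 X-3.94 Y35.18 E1.7587
G1 X-18.19 Y10.50 E2.4696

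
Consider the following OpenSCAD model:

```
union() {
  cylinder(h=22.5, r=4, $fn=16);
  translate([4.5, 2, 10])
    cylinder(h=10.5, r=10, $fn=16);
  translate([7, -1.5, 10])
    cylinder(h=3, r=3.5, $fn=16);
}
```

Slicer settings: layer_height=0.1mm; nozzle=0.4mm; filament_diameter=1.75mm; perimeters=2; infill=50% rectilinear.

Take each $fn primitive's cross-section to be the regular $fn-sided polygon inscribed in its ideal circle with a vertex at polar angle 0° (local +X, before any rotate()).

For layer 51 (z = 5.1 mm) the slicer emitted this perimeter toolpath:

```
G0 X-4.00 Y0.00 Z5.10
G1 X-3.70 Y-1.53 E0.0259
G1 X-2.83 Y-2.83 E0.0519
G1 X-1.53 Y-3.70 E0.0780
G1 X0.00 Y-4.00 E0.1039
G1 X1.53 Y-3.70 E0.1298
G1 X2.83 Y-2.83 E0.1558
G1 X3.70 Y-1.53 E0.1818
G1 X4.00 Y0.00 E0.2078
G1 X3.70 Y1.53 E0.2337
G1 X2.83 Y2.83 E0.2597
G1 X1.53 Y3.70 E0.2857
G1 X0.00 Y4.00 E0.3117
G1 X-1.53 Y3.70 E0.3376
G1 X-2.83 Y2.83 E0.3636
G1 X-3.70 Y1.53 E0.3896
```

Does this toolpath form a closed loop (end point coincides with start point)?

Start point (G0): (-4.00, 0.00). End point (last G1): the path does not return to the start — open.

no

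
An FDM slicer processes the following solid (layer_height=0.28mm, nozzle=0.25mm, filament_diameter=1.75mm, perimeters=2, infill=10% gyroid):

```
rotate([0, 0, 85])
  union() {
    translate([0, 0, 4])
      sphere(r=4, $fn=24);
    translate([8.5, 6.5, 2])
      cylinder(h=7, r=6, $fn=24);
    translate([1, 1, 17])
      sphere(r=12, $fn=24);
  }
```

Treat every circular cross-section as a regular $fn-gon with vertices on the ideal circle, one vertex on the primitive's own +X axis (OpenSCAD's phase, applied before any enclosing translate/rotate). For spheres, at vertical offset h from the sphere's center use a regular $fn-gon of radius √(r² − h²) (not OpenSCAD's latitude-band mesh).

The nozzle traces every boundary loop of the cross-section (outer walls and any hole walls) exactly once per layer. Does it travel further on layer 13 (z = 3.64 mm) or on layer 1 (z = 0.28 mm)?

Layer 13 (z = 3.64): the r=4 sphere contributes a regular 24-gon of circumradius √(4²−0.36²) = 3.984 (perimeter = 2·24·3.984·sin(180°/24) = 24.96 mm); the r=6 cylinder at (8.5, 6.5) contributes a regular 24-gon of circumradius 6 (perimeter = 2·24·6.000·sin(180°/24) = 37.59 mm); the sphere at (1, 1) does not reach this height (|z−center|=13.360 > r=12); Merging all regions: the 2 present regions are separate (no shared area or edge), so areas and boundary lengths simply add and each stays a separate island — boundary = 62.55 mm; (whole slice rotated 85° about Z — lengths, areas and connectivity unchanged). So its perimeter = 62.55 mm. Layer 1 (z = 0.28): the r=4 sphere contributes a regular 24-gon of circumradius √(4²−3.72²) = 1.470 (perimeter = 2·24·1.470·sin(180°/24) = 9.21 mm); the cylinder at (8.5, 6.5) is not intersected at this z (z outside [2, 9]); the sphere at (1, 1) does not reach this height (|z−center|=16.720 > r=12); Taking the union: only the r=4 sphere is present, so the union is just that shape — boundary = 9.21 mm; (rotated 85° about Z; rotation is an isometry so areas/perimeters/island counts are preserved). So its perimeter = 9.21 mm. Layer 13 is larger (62.55 vs 9.21 mm).

layer 13 (z = 3.64 mm)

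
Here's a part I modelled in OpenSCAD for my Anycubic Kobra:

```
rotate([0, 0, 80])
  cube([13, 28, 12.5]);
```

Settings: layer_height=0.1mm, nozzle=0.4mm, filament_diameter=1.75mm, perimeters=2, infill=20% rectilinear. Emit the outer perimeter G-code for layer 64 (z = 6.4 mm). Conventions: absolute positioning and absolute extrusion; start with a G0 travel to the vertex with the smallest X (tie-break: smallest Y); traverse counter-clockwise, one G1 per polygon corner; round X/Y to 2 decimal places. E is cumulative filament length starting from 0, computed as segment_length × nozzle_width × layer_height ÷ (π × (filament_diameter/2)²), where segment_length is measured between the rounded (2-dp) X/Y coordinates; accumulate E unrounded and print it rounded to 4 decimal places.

At z = 6.4 mm: the cube is present — its section is the full 13×28 rectangle; (rotated 80° about Z; rotation is an isometry so areas/perimeters/island counts are preserved). The outline is a single polygon with 4 vertices. Extrusion per mm of travel: 0.4 × 0.1 / (π × 0.875²) = 0.016630. Accumulating E over each segment gives final E = 1.3636.

G0 X-27.57 Y4.86 Z6.40
G1 X0.00 Y0.00 E0.4656
G1 X2.26 Y12.80 E0.6817
G1 X-25.32 Y17.66 E1.1474
G1 X-27.57 Y4.86 E1.3636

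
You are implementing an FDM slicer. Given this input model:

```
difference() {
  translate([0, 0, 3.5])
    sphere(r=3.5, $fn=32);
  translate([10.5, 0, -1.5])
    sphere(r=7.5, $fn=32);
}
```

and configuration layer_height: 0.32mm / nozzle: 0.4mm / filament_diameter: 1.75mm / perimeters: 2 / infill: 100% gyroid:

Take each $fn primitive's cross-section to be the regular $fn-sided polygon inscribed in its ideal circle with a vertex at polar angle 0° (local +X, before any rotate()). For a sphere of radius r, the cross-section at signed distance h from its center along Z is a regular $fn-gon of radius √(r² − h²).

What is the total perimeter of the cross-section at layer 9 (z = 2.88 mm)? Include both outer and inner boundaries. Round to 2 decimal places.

At z = 2.88 mm: the r=3.5 sphere slices to a regular 32-gon of circumradius 3.445 (√(r²−h²) with h=0.62 from center) (perimeter = 2·32·3.445·sin(180°/32) = 21.61 mm); the r=7.5 sphere at (10.5, 0) slices to a regular 32-gon of circumradius 6.088 (√(r²−h²) with h=4.38 from center) (perimeter = 2·32·6.088·sin(180°/32) = 38.19 mm); Subtracting the remaining from the first: starting from the r=3.5 sphere, the r=7.5 sphere at (10.5, 0) misses the remaining region (no effect) — boundary = 21.61 mm. Overall, the cross-section is a single solid region. Total boundary length (outer) = 21.61 mm.

21.61 mm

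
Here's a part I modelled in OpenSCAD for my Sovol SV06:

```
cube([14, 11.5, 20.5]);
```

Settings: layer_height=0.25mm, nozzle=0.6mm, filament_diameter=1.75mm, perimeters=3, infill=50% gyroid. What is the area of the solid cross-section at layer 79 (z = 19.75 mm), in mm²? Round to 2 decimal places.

161.00 mm²

At z = 19.75 mm: the cube (footprint 14×11.5) is included at this height (area 161.00 mm²). Overall, the cross-section is a single solid region. Net area = 161.00 mm².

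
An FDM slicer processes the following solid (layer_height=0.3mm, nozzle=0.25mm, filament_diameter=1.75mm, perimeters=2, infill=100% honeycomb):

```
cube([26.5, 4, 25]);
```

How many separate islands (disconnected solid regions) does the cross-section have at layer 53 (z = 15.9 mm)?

1

At z = 15.9 mm: the cube is present — its section is the full 26.5×4 rectangle. Overall, the cross-section is a single solid region. Island count = 1.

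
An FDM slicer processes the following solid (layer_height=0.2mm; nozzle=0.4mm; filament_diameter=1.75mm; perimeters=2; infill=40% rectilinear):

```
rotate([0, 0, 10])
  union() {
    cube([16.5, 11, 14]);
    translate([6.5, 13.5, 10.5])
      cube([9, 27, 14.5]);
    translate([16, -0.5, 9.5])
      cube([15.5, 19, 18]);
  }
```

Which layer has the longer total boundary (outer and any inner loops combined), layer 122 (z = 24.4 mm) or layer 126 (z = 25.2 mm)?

Layer 122 (z = 24.4): the cube does not reach this height (z outside [0, 14]); the cube at (6.5, 13.5) is present — its section is the full 9×27 rectangle (perimeter 72.00 mm); the 15.5×19 cube at (16, -0.5) contributes its full rectangle (perimeter 69.00 mm); Taking the union: the 2 present regions are separate (no shared area or edge), so areas and boundary lengths simply add and each stays a separate island — boundary = 141.00 mm; (rotated 10° about Z; rotation is an isometry so areas/perimeters/island counts are preserved). So its perimeter = 141.00 mm. Layer 126 (z = 25.2): the cube is not intersected at this z (z outside [0, 14]); the cube at (6.5, 13.5) is absent (z outside [10.5, 25]); the cube at (16, -0.5) (footprint 15.5×19) is included at this height (perimeter 69.00 mm); Combining (union): only the 15.5×19 cube at (16, -0.5) is present, so the union is just that shape — boundary = 69.00 mm; (rotated 10° about Z; rotation is an isometry so areas/perimeters/island counts are preserved). So its perimeter = 69.00 mm. Layer 122 is larger (141.00 vs 69.00 mm).

layer 122 (z = 24.4 mm)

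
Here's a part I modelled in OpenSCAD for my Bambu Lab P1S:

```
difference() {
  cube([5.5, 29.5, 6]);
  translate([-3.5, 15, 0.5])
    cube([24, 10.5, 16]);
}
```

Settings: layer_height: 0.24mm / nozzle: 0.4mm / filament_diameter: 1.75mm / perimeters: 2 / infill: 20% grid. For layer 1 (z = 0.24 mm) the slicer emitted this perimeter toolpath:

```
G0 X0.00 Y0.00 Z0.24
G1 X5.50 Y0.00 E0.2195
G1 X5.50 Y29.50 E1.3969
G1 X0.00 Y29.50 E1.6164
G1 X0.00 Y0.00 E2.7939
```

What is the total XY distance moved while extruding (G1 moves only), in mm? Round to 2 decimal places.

70.00 mm

Sum the Euclidean lengths of each G1 segment: total = 70.00 mm.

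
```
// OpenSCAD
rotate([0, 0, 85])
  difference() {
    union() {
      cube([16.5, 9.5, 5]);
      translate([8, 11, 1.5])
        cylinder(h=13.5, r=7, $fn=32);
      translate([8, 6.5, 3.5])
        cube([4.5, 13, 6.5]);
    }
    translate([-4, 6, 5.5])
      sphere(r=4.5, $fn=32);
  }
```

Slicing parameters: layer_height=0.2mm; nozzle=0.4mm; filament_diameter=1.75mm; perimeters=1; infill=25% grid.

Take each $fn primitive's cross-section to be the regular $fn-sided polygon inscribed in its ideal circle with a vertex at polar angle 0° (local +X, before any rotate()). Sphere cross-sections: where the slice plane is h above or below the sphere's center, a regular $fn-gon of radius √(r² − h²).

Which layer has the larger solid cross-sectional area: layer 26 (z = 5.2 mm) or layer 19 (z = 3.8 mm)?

Layer 26 (z = 5.2): the cube is not intersected at this z (z outside [0, 5]); the cylinder at (8, 11): section is a regular 32-gon, circumradius r=7 (area = (32/2)·7.000²·sin(360°/32) = 152.95 mm²); the cube at (8, 6.5) (footprint 4.5×13) is included at this height (area 58.50 mm²); Combining (union): the regions partially overlap — summed areas 211.45 mm² minus the doubly-counted overlap 49.31 mm² gives 162.14 mm² — area = 162.14 mm²; the r=4.5 sphere at (-4, 6) contributes a regular 32-gon of circumradius √(4.5²−0.3²) = 4.490 (area = (32/2)·4.490²·sin(360°/32) = 62.93 mm²); Taking the first minus the rest: starting from that combined region (162.14 mm²), the r=4.5 sphere at (-4, 6) misses the remaining region (no effect) — area = 162.14 mm²; (rotated 85° about Z; rotation is an isometry so areas/perimeters/island counts are preserved). So its area = 162.14 mm². Layer 19 (z = 3.8): the cube is present — its section is the full 16.5×9.5 rectangle (area 156.75 mm²); the cylinder at (8, 11): section is a regular 32-gon, circumradius r=7 (area = (32/2)·7.000²·sin(360°/32) = 152.95 mm²); the cube at (8, 6.5) (footprint 4.5×13) is included at this height (area 58.50 mm²); Merging all regions: the regions partially overlap — summed areas 368.20 mm² minus the doubly-counted overlap 105.01 mm² gives 263.19 mm² — area = 263.19 mm²; the r=4.5 sphere at (-4, 6) slices to a regular 32-gon of circumradius 4.167 (√(r²−h²) with h=1.7 from center) (area = (32/2)·4.167²·sin(360°/32) = 54.19 mm²); Subtracting the remaining from the first: starting from that combined region (263.19 mm²), the r=4.5 sphere at (-4, 6) partially overlaps it — only the 0.23 mm² overlap (of its 54.19 mm²) is removed, clipping the outline — area = 262.96 mm²; (rotated 85° about Z; rotation is an isometry so areas/perimeters/island counts are preserved). So its area = 262.96 mm². Layer 19 is larger (262.96 vs 162.14 mm²).

layer 19 (z = 3.8 mm)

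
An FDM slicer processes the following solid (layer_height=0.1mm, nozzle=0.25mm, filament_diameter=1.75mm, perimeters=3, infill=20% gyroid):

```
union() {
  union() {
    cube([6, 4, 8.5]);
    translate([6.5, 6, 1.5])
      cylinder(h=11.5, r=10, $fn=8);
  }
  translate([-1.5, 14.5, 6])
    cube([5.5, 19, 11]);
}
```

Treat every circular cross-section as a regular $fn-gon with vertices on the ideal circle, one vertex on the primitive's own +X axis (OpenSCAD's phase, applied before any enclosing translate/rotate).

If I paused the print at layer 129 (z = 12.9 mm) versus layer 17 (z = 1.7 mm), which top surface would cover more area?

Layer 129 (z = 12.9): the cube is not intersected at this z (z outside [0, 8.5]); the r=10 cylinder at (6.5, 6) gives a regular 8-gon of circumradius 10 (constant along its height) (area = (8/2)·10.000²·sin(360°/8) = 282.84 mm²); Combining (union): only the r=10 cylinder at (6.5, 6) is present, so the union is just that shape — area = 282.84 mm²; the cube at (-1.5, 14.5) (footprint 5.5×19) is included at this height (area 104.50 mm²); Combining (union): the regions partially overlap — summed areas 387.34 mm² minus the doubly-counted overlap 0.26 mm² gives 387.08 mm² — area = 387.08 mm². So its area = 387.08 mm². Layer 17 (z = 1.7): the 6×4 cube contributes its full rectangle (area 24.00 mm²); the cylinder at (6.5, 6): section is a regular 8-gon, circumradius r=10 (area = (8/2)·10.000²·sin(360°/8) = 282.84 mm²); Taking the union: the 6×4 cube lies entirely inside the r=10 cylinder at (6.5, 6), so the union is just the r=10 cylinder at (6.5, 6) — area = 282.84 mm²; the cube at (-1.5, 14.5) is not intersected at this z (z outside [6, 17]); Taking the union: only that combined region is present, so the union is just that shape — area = 282.84 mm². So its area = 282.84 mm². Layer 129 is larger (387.08 vs 282.84 mm²).

layer 129 (z = 12.9 mm)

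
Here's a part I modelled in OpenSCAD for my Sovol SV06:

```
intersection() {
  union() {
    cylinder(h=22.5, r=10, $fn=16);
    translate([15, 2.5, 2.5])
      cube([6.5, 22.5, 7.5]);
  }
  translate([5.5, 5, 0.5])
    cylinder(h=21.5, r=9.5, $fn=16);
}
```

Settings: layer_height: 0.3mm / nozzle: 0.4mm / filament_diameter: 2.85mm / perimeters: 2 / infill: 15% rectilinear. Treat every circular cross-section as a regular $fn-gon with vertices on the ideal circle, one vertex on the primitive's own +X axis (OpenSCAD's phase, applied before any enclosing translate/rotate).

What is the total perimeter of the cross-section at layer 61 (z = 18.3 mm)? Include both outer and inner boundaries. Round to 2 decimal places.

At z = 18.3 mm: the r=10 cylinder contributes a regular 16-gon of circumradius 10 (perimeter = 2·16·10.000·sin(180°/16) = 62.43 mm); the cube at (15, 2.5) does not reach this height (z outside [2.5, 10]); Taking the union: only the r=10 cylinder is present, so the union is just that shape — boundary = 62.43 mm; the r=9.5 cylinder at (5.5, 5) gives a regular 16-gon of circumradius 9.5 (constant along its height) (perimeter = 2·16·9.500·sin(180°/16) = 59.31 mm); Taking the intersection: the r=9.5 cylinder at (5.5, 5) partially overlaps the result so far; clipping to the common part keeps 151.43 mm² — boundary = 45.54 mm. Overall, the cross-section is a single solid region. Total boundary length (outer) = 45.54 mm.

45.54 mm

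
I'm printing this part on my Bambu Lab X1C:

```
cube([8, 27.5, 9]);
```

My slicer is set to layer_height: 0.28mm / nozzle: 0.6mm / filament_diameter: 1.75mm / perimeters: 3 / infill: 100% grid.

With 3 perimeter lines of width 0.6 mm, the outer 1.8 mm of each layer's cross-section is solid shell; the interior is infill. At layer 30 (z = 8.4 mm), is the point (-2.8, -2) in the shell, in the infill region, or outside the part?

outside

At z = 8.4 mm: the 8×27.5 cube contributes its full rectangle. Overall, the cross-section is a single solid region. The nearest boundary edge runs (0.00, 0.00)→(8.00, 0.00); distance from the point to it = 3.44 mm. The point is not inside any of the regions above, so it lies outside the cross-section (3.44 mm from the nearest boundary).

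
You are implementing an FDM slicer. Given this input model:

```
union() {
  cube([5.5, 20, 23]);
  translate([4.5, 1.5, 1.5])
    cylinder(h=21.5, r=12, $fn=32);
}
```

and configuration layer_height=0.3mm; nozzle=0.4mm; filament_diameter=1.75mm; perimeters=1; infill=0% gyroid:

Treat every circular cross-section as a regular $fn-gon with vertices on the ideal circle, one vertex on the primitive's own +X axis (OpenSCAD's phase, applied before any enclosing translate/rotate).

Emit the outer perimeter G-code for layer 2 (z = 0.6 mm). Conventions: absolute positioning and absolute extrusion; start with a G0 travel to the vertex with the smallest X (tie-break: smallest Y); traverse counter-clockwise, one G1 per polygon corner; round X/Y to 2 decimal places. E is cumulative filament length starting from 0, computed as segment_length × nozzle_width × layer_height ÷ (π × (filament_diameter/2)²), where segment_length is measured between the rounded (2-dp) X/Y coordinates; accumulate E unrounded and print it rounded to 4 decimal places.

At z = 0.6 mm: the 5.5×20 cube contributes its full rectangle; the cylinder at (4.5, 1.5) is absent (z outside [1.5, 23]); Combining (union): only the 5.5×20 cube is present, so the union is just that shape — 1 connected region. The outline is a single polygon with 4 vertices. Extrusion per mm of travel: 0.4 × 0.3 / (π × 0.875²) = 0.049890. Accumulating E over each segment gives final E = 2.5444.

G0 X0.00 Y0.00 Z0.60
G1 X5.50 Y0.00 E0.2744
G1 X5.50 Y20.00 E1.2722
G1 X0.00 Y20.00 E1.5466
G1 X0.00 Y0.00 E2.5444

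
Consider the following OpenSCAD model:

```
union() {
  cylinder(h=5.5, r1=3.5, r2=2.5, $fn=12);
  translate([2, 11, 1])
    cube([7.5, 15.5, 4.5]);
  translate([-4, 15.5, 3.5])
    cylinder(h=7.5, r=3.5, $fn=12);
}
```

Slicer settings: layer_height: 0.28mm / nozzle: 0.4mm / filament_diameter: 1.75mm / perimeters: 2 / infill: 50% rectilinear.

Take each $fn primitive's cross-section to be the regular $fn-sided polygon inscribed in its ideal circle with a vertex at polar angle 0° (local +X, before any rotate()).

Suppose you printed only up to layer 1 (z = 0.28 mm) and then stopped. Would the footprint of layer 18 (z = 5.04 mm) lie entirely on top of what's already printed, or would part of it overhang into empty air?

Compare the two slices. At z = 0.28: the cone: at t=0.051 of its height the radius interpolates to r₁+(r₂−r₁)t = 3.449, giving a regular 12-gon of that circumradius (area = (12/2)·3.449²·sin(360°/12) = 35.69 mm²); the cube at (2, 11) is absent (z outside [1, 5.5]); the cylinder at (-4, 15.5) is absent (z outside [3.5, 11]); Combining (union): only the cone is present, so the union is just that shape — area = 35.69 mm². At z = 5.04: the cone: at t=0.916 of its height the radius interpolates to r₁+(r₂−r₁)t = 2.584, giving a regular 12-gon of that circumradius (area = (12/2)·2.584²·sin(360°/12) = 20.03 mm²); the 7.5×15.5 cube at (2, 11) contributes its full rectangle (area 116.25 mm²); the r=3.5 cylinder at (-4, 15.5) gives a regular 12-gon of circumradius 3.5 (constant along its height) (area = (12/2)·3.500²·sin(360°/12) = 36.75 mm²); Combining (union): the 3 present regions are separate (no shared area or edge), so areas and boundary lengths simply add and each stays a separate island — area = 173.03 mm². Checking containment: at z = 5.04 the cross-section extends beyond the z = 0.28 cross-section by about 153.00 mm².

part overhangs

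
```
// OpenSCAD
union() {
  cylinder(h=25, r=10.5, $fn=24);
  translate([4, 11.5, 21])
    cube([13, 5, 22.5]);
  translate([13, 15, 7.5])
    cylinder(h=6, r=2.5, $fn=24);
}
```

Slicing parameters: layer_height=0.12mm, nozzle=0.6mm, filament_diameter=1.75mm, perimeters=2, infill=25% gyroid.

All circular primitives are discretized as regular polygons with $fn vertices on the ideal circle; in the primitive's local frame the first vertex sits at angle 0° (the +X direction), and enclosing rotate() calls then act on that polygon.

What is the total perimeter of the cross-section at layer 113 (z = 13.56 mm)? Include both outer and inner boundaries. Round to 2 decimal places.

At z = 13.56 mm: the r=10.5 cylinder gives a regular 24-gon of circumradius 10.5 (constant along its height) (perimeter = 2·24·10.500·sin(180°/24) = 65.79 mm); the cube at (4, 11.5) is absent (z outside [21, 43.5]); the cylinder at (13, 15) is not intersected at this z (z outside [7.5, 13.5]); Taking the union: only the r=10.5 cylinder is present, so the union is just that shape — boundary = 65.79 mm. Overall, the cross-section is a single solid region. Total boundary length (outer) = 65.79 mm.

65.79 mm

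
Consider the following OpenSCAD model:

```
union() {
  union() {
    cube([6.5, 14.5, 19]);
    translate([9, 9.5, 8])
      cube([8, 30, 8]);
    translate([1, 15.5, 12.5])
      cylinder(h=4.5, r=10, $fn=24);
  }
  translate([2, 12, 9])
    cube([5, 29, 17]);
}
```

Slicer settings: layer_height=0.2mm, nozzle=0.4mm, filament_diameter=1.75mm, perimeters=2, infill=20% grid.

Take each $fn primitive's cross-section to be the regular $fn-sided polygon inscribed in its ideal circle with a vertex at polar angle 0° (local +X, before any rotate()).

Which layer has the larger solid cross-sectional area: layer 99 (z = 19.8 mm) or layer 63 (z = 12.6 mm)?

layer 63 (z = 12.6 mm)

Layer 99 (z = 19.8): the cube is not intersected at this z (z outside [0, 19]); the cube at (9, 9.5) does not reach this height (z outside [8, 16]); the cylinder at (1, 15.5) is not intersected at this z (z outside [12.5, 17]); Combining (union): nothing is present at this height; the cube at (2, 12) (footprint 5×29) is included at this height (area 145.00 mm²); Taking the union: only the 5×29 cube at (2, 12) is present, so the union is just that shape — area = 145.00 mm². So its area = 145.00 mm². Layer 63 (z = 12.6): the cube is present — its section is the full 6.5×14.5 rectangle (area 94.25 mm²); the 8×30 cube at (9, 9.5) contributes its full rectangle (area 240.00 mm²); the cylinder at (1, 15.5): section is a regular 24-gon, circumradius r=10 (area = (24/2)·10.000²·sin(360°/24) = 310.58 mm²); Combining (union): the regions partially overlap — summed areas 644.83 mm² minus the doubly-counted overlap 70.83 mm² gives 574.00 mm² — area = 574.00 mm²; the cube at (2, 12) (footprint 5×29) is included at this height (area 145.00 mm²); Merging all regions: the regions partially overlap — summed areas 719.00 mm² minus the doubly-counted overlap 63.37 mm² gives 655.62 mm² — area = 655.62 mm². So its area = 655.62 mm². Layer 63 is larger (655.62 vs 145.00 mm²).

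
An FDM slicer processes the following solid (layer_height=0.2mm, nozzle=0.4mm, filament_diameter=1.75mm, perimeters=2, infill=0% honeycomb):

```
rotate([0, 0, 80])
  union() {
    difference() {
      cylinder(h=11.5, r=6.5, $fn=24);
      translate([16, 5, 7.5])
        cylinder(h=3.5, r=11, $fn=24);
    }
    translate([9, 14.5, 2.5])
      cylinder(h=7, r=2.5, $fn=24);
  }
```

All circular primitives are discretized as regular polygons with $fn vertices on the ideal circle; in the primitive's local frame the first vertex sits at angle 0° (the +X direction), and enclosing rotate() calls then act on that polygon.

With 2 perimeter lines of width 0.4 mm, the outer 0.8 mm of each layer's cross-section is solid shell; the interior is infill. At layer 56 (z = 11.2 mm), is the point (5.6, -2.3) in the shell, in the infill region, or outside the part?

shell

At z = 11.2 mm: the cylinder: section is a regular 24-gon, circumradius r=6.5; the cylinder at (16, 5) is absent (z outside [7.5, 11]); Subtracting the remaining from the first: none of the subtracted shapes is present at this height, so the r=6.5 cylinder is unchanged — 1 connected region; the cylinder at (9, 14.5) is not intersected at this z (z outside [2.5, 9.5]); Merging all regions: only the result so far is present, so the union is just that shape — 1 connected region; (whole slice rotated 80° about Z — lengths, areas and connectivity unchanged). Overall, the cross-section is a single solid region. Undo the 80° rotation: the query point maps to (-1.293, -5.914) in the un-rotated model frame. The nearest boundary edge runs (-1.68, -6.28)→(-0.00, -6.50); distance from the point to it = 0.41 mm. The point is inside the cross-section, 0.41 mm from the nearest boundary — within the 0.8 mm shell band (2 × 0.4).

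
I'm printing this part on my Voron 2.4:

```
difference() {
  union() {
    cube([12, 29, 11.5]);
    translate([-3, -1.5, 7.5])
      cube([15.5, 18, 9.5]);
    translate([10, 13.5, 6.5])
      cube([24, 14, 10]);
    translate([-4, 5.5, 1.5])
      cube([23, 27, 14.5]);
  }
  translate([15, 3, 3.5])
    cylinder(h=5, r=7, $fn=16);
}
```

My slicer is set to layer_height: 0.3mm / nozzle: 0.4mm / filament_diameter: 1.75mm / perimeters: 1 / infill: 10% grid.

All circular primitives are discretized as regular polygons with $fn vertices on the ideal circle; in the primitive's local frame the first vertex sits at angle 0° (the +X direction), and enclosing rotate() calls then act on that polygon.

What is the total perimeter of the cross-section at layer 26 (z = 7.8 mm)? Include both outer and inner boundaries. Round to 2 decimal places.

At z = 7.8 mm: the cube is present — its section is the full 12×29 rectangle (perimeter 82.00 mm); the cube at (-3, -1.5) (footprint 15.5×18) is included at this height (perimeter 67.00 mm); the cube at (10, 13.5) is present — its section is the full 24×14 rectangle (perimeter 76.00 mm); the 23×27 cube at (-4, 5.5) contributes its full rectangle (perimeter 100.00 mm); Merging all regions: the regions partially overlap (shared area 644.50 mm²), so the edge portions inside another operand are dropped and the merged outline is re-measured after clipping — boundary = 144.00 mm; the r=7 cylinder at (15, 3) gives a regular 16-gon of circumradius 7 (constant along its height) (perimeter = 2·16·7.000·sin(180°/16) = 43.70 mm); Subtracting the remaining from the first: starting from the result so far, the r=7 cylinder at (15, 3) partially overlaps it — only the 64.71 mm² overlap (of its 150.01 mm²) is removed, clipping the outline — boundary = 144.83 mm. Overall, the cross-section is a single solid region. Total boundary length (outer) = 144.83 mm.

144.83 mm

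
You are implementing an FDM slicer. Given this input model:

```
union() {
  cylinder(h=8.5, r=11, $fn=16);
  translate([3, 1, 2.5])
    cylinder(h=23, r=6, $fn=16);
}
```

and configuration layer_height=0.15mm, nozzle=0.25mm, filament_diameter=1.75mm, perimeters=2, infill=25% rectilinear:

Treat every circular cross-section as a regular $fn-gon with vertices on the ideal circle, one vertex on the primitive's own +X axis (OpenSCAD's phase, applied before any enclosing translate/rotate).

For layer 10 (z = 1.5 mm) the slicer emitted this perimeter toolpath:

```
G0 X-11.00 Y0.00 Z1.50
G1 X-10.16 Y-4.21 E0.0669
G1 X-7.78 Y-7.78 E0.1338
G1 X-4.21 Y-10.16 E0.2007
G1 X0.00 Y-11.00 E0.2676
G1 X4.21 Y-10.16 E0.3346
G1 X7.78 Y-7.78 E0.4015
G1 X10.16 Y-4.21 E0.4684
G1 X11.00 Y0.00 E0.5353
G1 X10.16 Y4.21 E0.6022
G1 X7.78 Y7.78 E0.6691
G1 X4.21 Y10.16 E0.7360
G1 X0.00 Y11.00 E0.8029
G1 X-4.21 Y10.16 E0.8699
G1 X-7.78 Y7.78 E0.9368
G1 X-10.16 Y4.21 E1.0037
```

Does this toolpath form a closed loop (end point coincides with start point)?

Start point (G0): (-11.00, 0.00). End point (last G1): the path does not return to the start — open.

no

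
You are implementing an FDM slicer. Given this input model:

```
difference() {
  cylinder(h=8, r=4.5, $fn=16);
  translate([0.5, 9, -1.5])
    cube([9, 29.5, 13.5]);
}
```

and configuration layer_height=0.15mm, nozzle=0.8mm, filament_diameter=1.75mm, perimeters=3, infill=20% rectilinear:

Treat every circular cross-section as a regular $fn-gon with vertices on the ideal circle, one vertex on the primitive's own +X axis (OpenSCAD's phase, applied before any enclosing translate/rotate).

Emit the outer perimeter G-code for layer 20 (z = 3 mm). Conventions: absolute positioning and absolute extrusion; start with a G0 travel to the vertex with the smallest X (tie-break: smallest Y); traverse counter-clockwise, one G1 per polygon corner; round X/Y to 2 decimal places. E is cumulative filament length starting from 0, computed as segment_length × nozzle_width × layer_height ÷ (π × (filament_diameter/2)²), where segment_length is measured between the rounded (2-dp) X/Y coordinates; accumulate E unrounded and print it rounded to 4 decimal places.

G0 X-4.50 Y0.00 Z3.00
G1 X-4.16 Y-1.72 E0.0875
G1 X-3.18 Y-3.18 E0.1752
G1 X-1.72 Y-4.16 E0.2629
G1 X0.00 Y-4.50 E0.3504
G1 X1.72 Y-4.16 E0.4379
G1 X3.18 Y-3.18 E0.5256
G1 X4.16 Y-1.72 E0.6133
G1 X4.50 Y0.00 E0.7008
G1 X4.16 Y1.72 E0.7883
G1 X3.18 Y3.18 E0.8760
G1 X1.72 Y4.16 E0.9637
G1 X0.00 Y4.50 E1.0512
G1 X-1.72 Y4.16 E1.1387
G1 X-3.18 Y3.18 E1.2264
G1 X-4.16 Y1.72 E1.3141
G1 X-4.50 Y0.00 E1.4016

At z = 3 mm: the r=4.5 cylinder gives a regular 16-gon of circumradius 4.5 (constant along its height); the 9×29.5 cube at (0.5, 9) contributes its full rectangle; Subtracting the remaining from the first: starting from the r=4.5 cylinder, the 9×29.5 cube at (0.5, 9) misses the remaining region (no effect) — 1 connected region. The outline is a single polygon with 16 vertices. Extrusion per mm of travel: 0.8 × 0.15 / (π × 0.875²) = 0.049890. Accumulating E over each segment gives final E = 1.4016.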